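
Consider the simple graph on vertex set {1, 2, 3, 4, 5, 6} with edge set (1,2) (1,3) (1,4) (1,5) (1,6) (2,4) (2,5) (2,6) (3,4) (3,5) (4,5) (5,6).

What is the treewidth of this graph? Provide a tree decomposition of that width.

Every bag has size at most 4, so the width is 4 − 1 = 3 and tw(G) ≤ 3. Conversely, {1, 2, 4, 5} is a clique of size 4, and the vertices of any clique must share a bag in every tree decomposition; so some bag has ≥ 4 vertices and tw(G) ≥ 3. Therefore the treewidth is 3.

Treewidth 3.
One optimal decomposition is:
Bags: B1 = {1, 3, 4, 5}  B2 = {1, 2, 4, 5}  B3 = {1, 2, 5, 6}
Tree: B1–B2, B2–B3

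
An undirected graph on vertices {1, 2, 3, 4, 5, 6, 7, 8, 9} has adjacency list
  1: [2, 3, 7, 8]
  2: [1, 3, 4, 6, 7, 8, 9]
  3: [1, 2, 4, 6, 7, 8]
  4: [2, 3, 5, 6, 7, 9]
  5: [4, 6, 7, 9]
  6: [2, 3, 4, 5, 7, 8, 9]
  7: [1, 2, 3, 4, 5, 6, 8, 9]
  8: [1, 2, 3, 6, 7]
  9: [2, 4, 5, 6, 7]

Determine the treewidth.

A width-4 tree decomposition is:
Bags: B1 = {2, 3, 6, 7, 8}  B2 = {2, 3, 4, 6, 7}  B3 = {1, 2, 3, 7, 8}  B4 = {2, 4, 6, 7, 9}  B5 = {4, 5, 6, 7, 9}
Tree: B1–B2, B1–B3, B2–B4, B4–B5
The largest bag has 5 vertices, giving width 4; this decomposition certifies tw(G) ≤ 4. Conversely, {2, 4, 6, 7, 9} is a clique of size 5, and the vertices of any clique must share a bag in every tree decomposition; so some bag has ≥ 5 vertices and tw(G) ≥ 4. Hence tw(G) = 4 exactly.

4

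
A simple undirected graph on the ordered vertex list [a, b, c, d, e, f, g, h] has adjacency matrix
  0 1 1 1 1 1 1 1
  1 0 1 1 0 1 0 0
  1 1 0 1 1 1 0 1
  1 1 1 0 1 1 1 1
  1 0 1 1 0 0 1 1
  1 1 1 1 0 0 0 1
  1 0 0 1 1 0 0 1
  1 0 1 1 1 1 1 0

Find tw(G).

4

A width-4 tree decomposition is:
Bags: B1 = {a, c, d, e, h}  B2 = {a, d, e, g, h}  B3 = {a, c, d, f, h}  B4 = {a, b, c, d, f}
Tree: B1–B2, B1–B3, B3–B4
The largest bag has 5 vertices, giving width 4; this decomposition certifies tw(G) ≤ 4. For the lower bound, the 5 vertices {a, d, e, g, h} are pairwise adjacent, and any tree decomposition puts a clique entirely inside one bag — forcing width ≥ 4. Therefore the treewidth is 4.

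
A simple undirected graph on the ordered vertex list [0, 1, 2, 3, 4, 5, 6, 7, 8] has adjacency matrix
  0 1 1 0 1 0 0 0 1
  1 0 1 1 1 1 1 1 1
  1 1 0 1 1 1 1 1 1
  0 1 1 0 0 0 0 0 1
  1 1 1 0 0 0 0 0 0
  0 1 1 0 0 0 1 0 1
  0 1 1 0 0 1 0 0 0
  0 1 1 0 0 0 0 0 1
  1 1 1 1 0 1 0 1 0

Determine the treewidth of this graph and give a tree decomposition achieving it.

Treewidth 3.
One optimal decomposition is:
Bags: B1 = {1, 2, 5, 8}  B2 = {1, 2, 3, 8}  B3 = {0, 1, 2, 8}  B4 = {0, 1, 2, 4}  B5 = {1, 2, 5, 6}  B6 = {1, 2, 7, 8}
Tree: B1–B2, B2–B3, B3–B4, B1–B5, B3–B6

Each bag holds 4 vertices, so the decomposition has width 3, which upper-bounds the treewidth. On the other hand G contains the 4-clique {0, 1, 2, 8}. A clique must lie in a single bag of any decomposition, so no decomposition can have width below 3. Hence tw(G) = 3 exactly.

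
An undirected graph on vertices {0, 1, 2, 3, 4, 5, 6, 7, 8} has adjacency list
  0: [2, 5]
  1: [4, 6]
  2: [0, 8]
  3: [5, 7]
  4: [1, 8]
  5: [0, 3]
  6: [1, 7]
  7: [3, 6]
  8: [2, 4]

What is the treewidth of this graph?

2

A width-2 tree decomposition is:
Bags: B1 = {0, 3, 5}  B2 = {0, 2, 3}  B3 = {2, 3, 8}  B4 = {3, 4, 8}  B5 = {1, 3, 4}  B6 = {1, 3, 6}  B7 = {3, 6, 7}
Tree: B1–B2, B2–B3, B3–B4, B4–B5, B5–B6, B6–B7
The largest bag has 3 vertices, giving width 2; this decomposition certifies tw(G) ≤ 2. The edges 3–5–0–2–8–4–1–6–7–3 form a cycle, so G is not a tree and its treewidth is at least 2. Therefore the treewidth is 2.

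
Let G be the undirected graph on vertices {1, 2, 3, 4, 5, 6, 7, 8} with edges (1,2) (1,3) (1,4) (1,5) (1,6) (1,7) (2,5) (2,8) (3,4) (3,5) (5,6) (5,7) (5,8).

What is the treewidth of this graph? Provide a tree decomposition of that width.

Treewidth 2.
One optimal decomposition is:
Bags: B1 = {1, 5, 6}  B2 = {1, 2, 5}  B3 = {1, 3, 5}  B4 = {2, 5, 8}  B5 = {1, 5, 7}  B6 = {1, 3, 4}
Tree: B1–B2, B2–B3, B2–B4, B2–B5, B3–B6

The largest bag has 3 vertices, giving width 2; this decomposition certifies tw(G) ≤ 2. For the lower bound, the 3 vertices {2, 5, 8} are pairwise adjacent, and any tree decomposition puts a clique entirely inside one bag — forcing width ≥ 2. Therefore the treewidth is 2.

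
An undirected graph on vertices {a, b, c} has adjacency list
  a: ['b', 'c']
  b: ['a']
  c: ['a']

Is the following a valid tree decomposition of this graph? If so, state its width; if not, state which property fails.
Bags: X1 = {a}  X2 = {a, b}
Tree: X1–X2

No — vertex c appears in no bag.

A tree decomposition must satisfy three properties: every vertex lies in some bag; for every edge, both endpoints lie together in some bag; and for every vertex, the bags containing it form a connected subtree. Here vertex c appears in no bag, so the decomposition is invalid.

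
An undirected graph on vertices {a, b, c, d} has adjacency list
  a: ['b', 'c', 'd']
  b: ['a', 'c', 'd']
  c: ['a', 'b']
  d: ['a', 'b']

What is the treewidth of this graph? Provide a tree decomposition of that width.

The largest bag has 3 vertices, giving width 2; this decomposition certifies tw(G) ≤ 2. On the other hand G contains the 3-clique {a, b, d}. A clique must lie in a single bag of any decomposition, so no decomposition can have width below 2. Hence tw(G) = 2 exactly.

Treewidth 2.
One optimal decomposition is:
Bags: B1 = {a, b, c}  B2 = {a, b, d}
Tree: B1–B2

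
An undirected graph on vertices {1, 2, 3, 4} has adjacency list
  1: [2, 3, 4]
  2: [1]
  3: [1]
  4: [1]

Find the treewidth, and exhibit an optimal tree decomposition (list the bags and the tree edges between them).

Every bag has size at most 2, so the width is 2 − 1 = 1 and tw(G) ≤ 1. Since G has at least one edge (e.g. 1–4), it is not an edgeless graph, so tw(G) ≥ 1. The upper and lower bounds meet at 1, so that is the treewidth.

Treewidth 1.
One optimal decomposition is:
Bags: B1 = {1, 4}  B2 = {1, 3}  B3 = {1, 2}
Tree: B1–B2, B1–B3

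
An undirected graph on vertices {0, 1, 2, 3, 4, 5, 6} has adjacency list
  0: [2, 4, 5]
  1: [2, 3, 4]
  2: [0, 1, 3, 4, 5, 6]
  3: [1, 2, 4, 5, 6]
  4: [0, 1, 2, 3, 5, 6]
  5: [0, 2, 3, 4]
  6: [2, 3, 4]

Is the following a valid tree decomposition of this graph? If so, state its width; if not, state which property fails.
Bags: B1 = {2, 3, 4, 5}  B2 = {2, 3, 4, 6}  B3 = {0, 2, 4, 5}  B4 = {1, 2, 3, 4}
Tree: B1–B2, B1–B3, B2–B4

Checking the three conditions: (i) the bags cover all of {0, 1, 2, 3, 4, 5, 6}; (ii) for each edge, some bag contains both endpoints; (iii) the bags containing any fixed vertex form a subtree. All hold, so the decomposition is valid with width 4 − 1 = 3.

Yes; width 3.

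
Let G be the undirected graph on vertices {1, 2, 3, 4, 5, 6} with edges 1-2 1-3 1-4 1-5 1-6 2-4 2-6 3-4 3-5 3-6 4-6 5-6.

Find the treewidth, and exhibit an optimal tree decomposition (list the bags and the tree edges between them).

The largest bag has 4 vertices, giving width 3; this decomposition certifies tw(G) ≤ 3. For the lower bound, the 4 vertices {1, 2, 4, 6} are pairwise adjacent, and any tree decomposition puts a clique entirely inside one bag — forcing width ≥ 3. Hence tw(G) = 3 exactly.

Treewidth 3.
One optimal decomposition is:
Bags: B1 = {1, 3, 4, 6}  B2 = {1, 2, 4, 6}  B3 = {1, 3, 5, 6}
Tree: B1–B2, B1–B3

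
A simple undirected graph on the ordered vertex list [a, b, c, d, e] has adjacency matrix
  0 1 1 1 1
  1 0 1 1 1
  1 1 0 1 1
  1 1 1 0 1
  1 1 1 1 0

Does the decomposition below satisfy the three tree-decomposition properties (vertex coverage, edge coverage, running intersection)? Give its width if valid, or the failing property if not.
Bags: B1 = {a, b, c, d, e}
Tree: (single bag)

Vertex coverage: the bags together contain {a, b, c, d, e}, the full vertex set. Edge coverage: each edge of G has both endpoints in at least one bag. Running intersection: for every vertex, the bags containing it form a connected subtree. All three properties hold, so this is a valid tree decomposition of width max|bag| − 1 = 4, and hence tw(G) ≤ 4.

Yes; width 4.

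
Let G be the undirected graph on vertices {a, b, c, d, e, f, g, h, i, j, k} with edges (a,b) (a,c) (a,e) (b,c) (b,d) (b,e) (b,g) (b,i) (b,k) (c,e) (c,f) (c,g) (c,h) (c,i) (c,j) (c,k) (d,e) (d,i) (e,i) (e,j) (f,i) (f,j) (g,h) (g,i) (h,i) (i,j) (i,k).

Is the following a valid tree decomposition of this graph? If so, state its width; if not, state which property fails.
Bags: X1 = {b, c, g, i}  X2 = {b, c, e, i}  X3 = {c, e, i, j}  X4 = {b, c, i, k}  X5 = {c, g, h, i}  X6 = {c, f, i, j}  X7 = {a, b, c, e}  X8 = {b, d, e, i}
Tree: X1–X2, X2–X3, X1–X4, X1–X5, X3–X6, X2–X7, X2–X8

Yes; width 3.

Checking the three conditions: (i) the bags cover all of {a, b, c, d, e, f, g, h, i, j, k}; (ii) for each edge, some bag contains both endpoints; (iii) the bags containing any fixed vertex form a subtree. All hold, so the decomposition is valid with width 4 − 1 = 3.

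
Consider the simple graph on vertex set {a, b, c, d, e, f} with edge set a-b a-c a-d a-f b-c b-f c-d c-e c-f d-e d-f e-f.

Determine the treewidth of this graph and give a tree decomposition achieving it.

Treewidth 3.
One optimal decomposition is:
Bags: B1 = {a, c, d, f}  B2 = {c, d, e, f}  B3 = {a, b, c, f}
Tree: B1–B2, B1–B3

Each bag holds 4 vertices, so the decomposition has width 3, which upper-bounds the treewidth. On the other hand G contains the 4-clique {c, d, e, f}. A clique must lie in a single bag of any decomposition, so no decomposition can have width below 3. Hence tw(G) = 3 exactly.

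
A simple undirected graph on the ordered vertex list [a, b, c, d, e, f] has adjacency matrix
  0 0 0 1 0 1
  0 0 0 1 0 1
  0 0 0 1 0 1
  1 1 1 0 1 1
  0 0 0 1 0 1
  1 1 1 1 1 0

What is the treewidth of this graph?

A width-2 tree decomposition is:
Bags: B1 = {b, d, f}  B2 = {c, d, f}  B3 = {d, e, f}  B4 = {a, d, f}
Tree: B1–B2, B1–B3, B1–B4
Every bag has size at most 3, so the width is 3 − 1 = 2 and tw(G) ≤ 2. For the lower bound, the 3 vertices {d, e, f} are pairwise adjacent, and any tree decomposition puts a clique entirely inside one bag — forcing width ≥ 2. The upper and lower bounds meet at 2, so that is the treewidth.

2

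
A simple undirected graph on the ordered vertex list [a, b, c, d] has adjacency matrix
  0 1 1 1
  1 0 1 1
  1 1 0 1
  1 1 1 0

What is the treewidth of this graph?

3

A width-3 tree decomposition is:
Bags: B1 = {a, b, c, d}
Tree: (single bag)
A single bag containing all 4 vertices is trivially a valid decomposition of width 3. On the other hand G contains the 4-clique {a, b, c, d}. A clique must lie in a single bag of any decomposition, so no decomposition can have width below 3. Combining the bounds, tw(G) = 3.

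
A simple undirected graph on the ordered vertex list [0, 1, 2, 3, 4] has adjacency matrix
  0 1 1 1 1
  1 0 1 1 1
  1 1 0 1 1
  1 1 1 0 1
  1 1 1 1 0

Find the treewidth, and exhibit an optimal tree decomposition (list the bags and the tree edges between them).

With just one bag of size 5, the width is 5 − 1 = 4, so tw(G) ≤ 4. Conversely, {0, 1, 2, 3, 4} is a clique of size 5, and the vertices of any clique must share a bag in every tree decomposition; so some bag has ≥ 5 vertices and tw(G) ≥ 4. Therefore the treewidth is 4.

Treewidth 4.
One such decomposition:
Bags: B1 = {0, 1, 2, 3, 4}
Tree: (single bag)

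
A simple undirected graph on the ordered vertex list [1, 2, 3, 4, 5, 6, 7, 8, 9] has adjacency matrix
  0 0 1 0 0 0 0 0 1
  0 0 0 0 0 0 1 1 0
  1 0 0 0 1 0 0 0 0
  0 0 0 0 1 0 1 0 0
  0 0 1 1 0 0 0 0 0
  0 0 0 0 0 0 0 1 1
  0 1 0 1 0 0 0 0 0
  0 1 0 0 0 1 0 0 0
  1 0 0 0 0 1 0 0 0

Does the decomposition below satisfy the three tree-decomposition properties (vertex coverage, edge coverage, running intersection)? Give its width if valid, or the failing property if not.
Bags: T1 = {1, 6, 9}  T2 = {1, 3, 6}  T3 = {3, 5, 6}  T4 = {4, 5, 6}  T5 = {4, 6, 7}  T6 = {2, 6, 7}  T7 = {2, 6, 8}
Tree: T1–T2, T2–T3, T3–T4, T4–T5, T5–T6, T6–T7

Yes; width 2.

Checking the three conditions: (i) the bags cover all of {1, 2, 3, 4, 5, 6, 7, 8, 9}; (ii) for each edge, some bag contains both endpoints; (iii) the bags containing any fixed vertex form a subtree. All hold, so the decomposition is valid with width 3 − 1 = 2.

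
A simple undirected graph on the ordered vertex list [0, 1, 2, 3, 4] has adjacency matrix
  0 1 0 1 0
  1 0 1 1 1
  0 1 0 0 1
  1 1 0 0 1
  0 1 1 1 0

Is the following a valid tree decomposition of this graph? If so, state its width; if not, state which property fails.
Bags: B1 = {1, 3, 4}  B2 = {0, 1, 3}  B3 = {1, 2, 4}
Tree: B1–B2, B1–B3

Yes; width 2.

Vertex coverage: the bags together contain {0, 1, 2, 3, 4}, the full vertex set. Edge coverage: each edge of G has both endpoints in at least one bag. Running intersection: for every vertex, the bags containing it form a connected subtree. All three properties hold, so this is a valid tree decomposition of width max|bag| − 1 = 2, and hence tw(G) ≤ 2.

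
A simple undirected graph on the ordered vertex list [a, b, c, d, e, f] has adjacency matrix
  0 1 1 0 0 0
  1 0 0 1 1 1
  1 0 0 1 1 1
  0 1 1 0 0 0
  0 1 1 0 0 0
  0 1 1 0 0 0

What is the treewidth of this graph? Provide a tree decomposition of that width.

Treewidth 2.
Bags: B1 = {b, c, d}  B2 = {a, b, c}  B3 = {b, c, f}  B4 = {b, c, e}
Tree: B1–B2, B2–B3, B3–B4

The largest bag has 3 vertices, giving width 2; this decomposition certifies tw(G) ≤ 2. For the lower bound, G contains the cycle b–d–c–a–b, so G is not a forest; only forests have treewidth ≤ 1, hence tw(G) ≥ 2. Hence tw(G) = 2 exactly.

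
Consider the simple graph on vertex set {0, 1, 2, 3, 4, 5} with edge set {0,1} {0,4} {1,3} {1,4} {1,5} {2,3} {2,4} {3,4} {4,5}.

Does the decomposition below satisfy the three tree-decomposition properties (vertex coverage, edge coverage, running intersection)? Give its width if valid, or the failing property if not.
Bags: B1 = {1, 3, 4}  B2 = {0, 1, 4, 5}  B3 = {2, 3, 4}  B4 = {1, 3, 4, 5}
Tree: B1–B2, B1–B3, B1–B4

No — bags containing vertex 5 are not connected in the tree.

A tree decomposition must satisfy three properties: every vertex lies in some bag; for every edge, both endpoints lie together in some bag; and for every vertex, the bags containing it form a connected subtree. Here bags containing vertex 5 are not connected in the tree, so the decomposition is invalid.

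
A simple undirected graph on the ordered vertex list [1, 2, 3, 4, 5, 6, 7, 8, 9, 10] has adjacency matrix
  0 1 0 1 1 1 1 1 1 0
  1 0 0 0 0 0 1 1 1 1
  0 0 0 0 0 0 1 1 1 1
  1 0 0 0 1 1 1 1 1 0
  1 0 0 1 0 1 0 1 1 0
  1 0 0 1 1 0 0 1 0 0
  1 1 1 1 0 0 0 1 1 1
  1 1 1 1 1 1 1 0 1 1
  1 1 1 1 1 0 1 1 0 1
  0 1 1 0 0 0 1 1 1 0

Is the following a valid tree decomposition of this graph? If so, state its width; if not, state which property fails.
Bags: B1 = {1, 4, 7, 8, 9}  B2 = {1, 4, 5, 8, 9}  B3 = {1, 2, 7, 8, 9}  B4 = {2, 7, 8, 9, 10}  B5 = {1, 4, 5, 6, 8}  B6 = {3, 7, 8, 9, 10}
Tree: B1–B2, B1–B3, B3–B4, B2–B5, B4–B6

Vertex coverage: the bags together contain {1, 2, 3, 4, 5, 6, 7, 8, 9, 10}, the full vertex set. Edge coverage: each edge of G has both endpoints in at least one bag. Running intersection: for every vertex, the bags containing it form a connected subtree. All three properties hold, so this is a valid tree decomposition of width max|bag| − 1 = 4, and hence tw(G) ≤ 4.

Yes; width 4.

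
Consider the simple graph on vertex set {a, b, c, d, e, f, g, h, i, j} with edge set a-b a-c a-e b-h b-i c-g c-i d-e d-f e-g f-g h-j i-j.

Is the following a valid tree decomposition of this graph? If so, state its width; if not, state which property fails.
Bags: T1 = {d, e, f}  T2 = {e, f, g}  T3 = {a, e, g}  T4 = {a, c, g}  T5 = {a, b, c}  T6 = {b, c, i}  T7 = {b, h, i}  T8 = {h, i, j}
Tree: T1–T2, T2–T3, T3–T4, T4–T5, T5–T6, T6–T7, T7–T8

Yes; width 2.

Vertex coverage: the bags together contain {a, b, c, d, e, f, g, h, i, j}, the full vertex set. Edge coverage: each edge of G has both endpoints in at least one bag. Running intersection: for every vertex, the bags containing it form a connected subtree. All three properties hold, so this is a valid tree decomposition of width max|bag| − 1 = 2, and hence tw(G) ≤ 2.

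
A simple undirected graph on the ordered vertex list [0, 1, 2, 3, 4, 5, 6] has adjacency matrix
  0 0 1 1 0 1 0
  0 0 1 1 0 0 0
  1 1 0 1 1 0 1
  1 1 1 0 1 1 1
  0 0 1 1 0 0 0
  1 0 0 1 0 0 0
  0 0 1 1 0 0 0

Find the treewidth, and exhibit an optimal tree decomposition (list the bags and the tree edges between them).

Treewidth 2.
One such decomposition:
Bags: B1 = {0, 2, 3}  B2 = {2, 3, 6}  B3 = {2, 3, 4}  B4 = {0, 3, 5}  B5 = {1, 2, 3}
Tree: B1–B2, B2–B3, B1–B4, B2–B5

The largest bag has 3 vertices, giving width 2; this decomposition certifies tw(G) ≤ 2. For the lower bound, the 3 vertices {0, 2, 3} are pairwise adjacent, and any tree decomposition puts a clique entirely inside one bag — forcing width ≥ 2. Therefore the treewidth is 2.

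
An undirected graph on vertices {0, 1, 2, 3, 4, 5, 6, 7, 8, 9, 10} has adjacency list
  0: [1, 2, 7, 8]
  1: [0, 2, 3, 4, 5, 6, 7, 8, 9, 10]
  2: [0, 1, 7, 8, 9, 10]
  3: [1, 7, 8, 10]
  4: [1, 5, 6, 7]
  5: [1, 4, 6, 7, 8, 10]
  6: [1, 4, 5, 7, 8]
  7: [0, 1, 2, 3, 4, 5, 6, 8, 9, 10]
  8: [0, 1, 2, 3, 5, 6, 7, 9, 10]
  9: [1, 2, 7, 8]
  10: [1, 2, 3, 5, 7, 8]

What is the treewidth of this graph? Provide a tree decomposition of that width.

Treewidth 4.
One such decomposition:
Bags: B1 = {1, 3, 7, 8, 10}  B2 = {1, 2, 7, 8, 10}  B3 = {0, 1, 2, 7, 8}  B4 = {1, 5, 7, 8, 10}  B5 = {1, 5, 6, 7, 8}  B6 = {1, 2, 7, 8, 9}  B7 = {1, 4, 5, 6, 7}
Tree: B1–B2, B2–B3, B2–B4, B4–B5, B2–B6, B5–B7

The largest bag has 5 vertices, giving width 4; this decomposition certifies tw(G) ≤ 4. Conversely, {0, 1, 2, 7, 8} is a clique of size 5, and the vertices of any clique must share a bag in every tree decomposition; so some bag has ≥ 5 vertices and tw(G) ≥ 4. Hence tw(G) = 4 exactly.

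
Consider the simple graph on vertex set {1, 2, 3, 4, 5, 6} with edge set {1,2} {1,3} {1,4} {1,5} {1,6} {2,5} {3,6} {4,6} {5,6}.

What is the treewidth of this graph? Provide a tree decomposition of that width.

The largest bag has 3 vertices, giving width 2; this decomposition certifies tw(G) ≤ 2. Conversely, {1, 2, 5} is a clique of size 3, and the vertices of any clique must share a bag in every tree decomposition; so some bag has ≥ 3 vertices and tw(G) ≥ 2. Combining the bounds, tw(G) = 2.

Treewidth 2.
One optimal decomposition is:
Bags: B1 = {1, 5, 6}  B2 = {1, 4, 6}  B3 = {1, 2, 5}  B4 = {1, 3, 6}
Tree: B1–B2, B1–B3, B2–B4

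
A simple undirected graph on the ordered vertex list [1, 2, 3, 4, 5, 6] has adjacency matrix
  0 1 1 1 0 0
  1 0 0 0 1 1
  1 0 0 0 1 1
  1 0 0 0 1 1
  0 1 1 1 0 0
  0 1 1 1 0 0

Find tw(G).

3

A width-3 tree decomposition is:
Bags: B1 = {1, 4, 5, 6}  B2 = {1, 3, 5, 6}  B3 = {1, 2, 5, 6}
Tree: B1–B2, B2–B3
Each bag holds 4 vertices, so the decomposition has width 3, which upper-bounds the treewidth. For the lower bound: the 4 vertex sets {4,5}, {1,3}, {6}, {2} are disjoint, each induces a connected subgraph, and every pair is joined by at least one edge of G. Contracting each set to a single vertex therefore yields K_{4} as a minor, and since treewidth is minor-monotone, tw(G) ≥ tw(K_{4}) = 3. Hence tw(G) = 3 exactly.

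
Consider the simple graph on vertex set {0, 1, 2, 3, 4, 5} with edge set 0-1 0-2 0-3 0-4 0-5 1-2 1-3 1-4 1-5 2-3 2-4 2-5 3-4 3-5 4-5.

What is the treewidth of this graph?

5

A width-5 tree decomposition is:
Bags: B1 = {0, 1, 2, 3, 4, 5}
Tree: (single bag)
With just one bag of size 6, the width is 6 − 1 = 5, so tw(G) ≤ 5. For the lower bound, the 6 vertices {0, 1, 2, 3, 4, 5} are pairwise adjacent, and any tree decomposition puts a clique entirely inside one bag — forcing width ≥ 5. Therefore the treewidth is 5.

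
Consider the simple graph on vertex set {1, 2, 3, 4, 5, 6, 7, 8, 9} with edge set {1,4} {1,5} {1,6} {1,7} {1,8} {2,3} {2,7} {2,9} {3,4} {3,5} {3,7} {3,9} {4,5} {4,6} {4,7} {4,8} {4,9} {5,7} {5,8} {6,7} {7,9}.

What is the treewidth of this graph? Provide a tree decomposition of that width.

Treewidth 3.
One optimal decomposition is:
Bags: B1 = {3, 4, 7, 9}  B2 = {3, 4, 5, 7}  B3 = {1, 4, 5, 7}  B4 = {1, 4, 6, 7}  B5 = {1, 4, 5, 8}  B6 = {2, 3, 7, 9}
Tree: B1–B2, B2–B3, B3–B4, B3–B5, B1–B6

Every bag has size at most 4, so the width is 4 − 1 = 3 and tw(G) ≤ 3. Conversely, {2, 3, 7, 9} is a clique of size 4, and the vertices of any clique must share a bag in every tree decomposition; so some bag has ≥ 4 vertices and tw(G) ≥ 3. Therefore the treewidth is 3.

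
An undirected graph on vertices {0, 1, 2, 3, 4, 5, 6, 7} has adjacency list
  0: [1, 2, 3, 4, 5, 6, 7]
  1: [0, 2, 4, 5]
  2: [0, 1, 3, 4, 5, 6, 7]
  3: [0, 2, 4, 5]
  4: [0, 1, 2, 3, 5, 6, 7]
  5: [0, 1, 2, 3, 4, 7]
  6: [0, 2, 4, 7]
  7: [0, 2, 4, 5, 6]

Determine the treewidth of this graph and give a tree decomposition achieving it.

The largest bag has 5 vertices, giving width 4; this decomposition certifies tw(G) ≤ 4. Conversely, {0, 1, 2, 4, 5} is a clique of size 5, and the vertices of any clique must share a bag in every tree decomposition; so some bag has ≥ 5 vertices and tw(G) ≥ 4. Combining the bounds, tw(G) = 4.

Treewidth 4.
Bags: B1 = {0, 2, 3, 4, 5}  B2 = {0, 2, 4, 5, 7}  B3 = {0, 2, 4, 6, 7}  B4 = {0, 1, 2, 4, 5}
Tree: B1–B2, B2–B3, B2–B4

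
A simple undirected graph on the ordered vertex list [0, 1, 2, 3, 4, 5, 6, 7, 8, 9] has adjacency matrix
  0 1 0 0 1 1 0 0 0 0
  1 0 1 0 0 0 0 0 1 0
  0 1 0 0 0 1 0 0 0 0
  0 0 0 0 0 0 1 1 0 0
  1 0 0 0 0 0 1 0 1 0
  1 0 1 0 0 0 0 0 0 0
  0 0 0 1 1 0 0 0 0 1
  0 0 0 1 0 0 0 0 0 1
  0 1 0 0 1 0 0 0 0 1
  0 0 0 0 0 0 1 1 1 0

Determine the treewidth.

2

A width-2 tree decomposition is:
Bags: B1 = {3, 6, 7}  B2 = {6, 7, 9}  B3 = {4, 6, 9}  B4 = {4, 8, 9}  B5 = {0, 4, 8}  B6 = {0, 1, 8}  B7 = {0, 1, 5}  B8 = {1, 2, 5}
Tree: B1–B2, B2–B3, B3–B4, B4–B5, B5–B6, B6–B7, B7–B8
Every bag has size at most 3, so the width is 3 − 1 = 2 and tw(G) ≤ 2. For the lower bound, G contains the cycle 3–7–9–6–3, so G is not a forest; only forests have treewidth ≤ 1, hence tw(G) ≥ 2. The upper and lower bounds meet at 2, so that is the treewidth.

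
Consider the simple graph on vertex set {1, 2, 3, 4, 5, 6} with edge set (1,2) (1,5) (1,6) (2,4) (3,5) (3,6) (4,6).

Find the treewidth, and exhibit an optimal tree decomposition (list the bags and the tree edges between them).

Treewidth 2.
One such decomposition:
Bags: B1 = {2, 4, 6}  B2 = {1, 2, 6}  B3 = {1, 3, 6}  B4 = {1, 3, 5}
Tree: B1–B2, B2–B3, B3–B4

Every bag has size at most 3, so the width is 3 − 1 = 2 and tw(G) ≤ 2. For the lower bound, G contains the cycle 4–2–1–6–4, so G is not a forest; only forests have treewidth ≤ 1, hence tw(G) ≥ 2. Hence tw(G) = 2 exactly.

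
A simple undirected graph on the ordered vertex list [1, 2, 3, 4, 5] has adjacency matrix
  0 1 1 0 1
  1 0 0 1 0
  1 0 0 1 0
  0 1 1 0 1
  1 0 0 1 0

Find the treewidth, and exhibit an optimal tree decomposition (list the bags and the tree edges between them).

The largest bag has 3 vertices, giving width 2; this decomposition certifies tw(G) ≤ 2. For the lower bound, G contains the cycle 1–5–4–3–1, so G is not a forest; only forests have treewidth ≤ 1, hence tw(G) ≥ 2. Combining the bounds, tw(G) = 2.

Treewidth 2.
One optimal decomposition is:
Bags: B1 = {1, 4, 5}  B2 = {1, 3, 4}  B3 = {1, 2, 4}
Tree: B1–B2, B2–B3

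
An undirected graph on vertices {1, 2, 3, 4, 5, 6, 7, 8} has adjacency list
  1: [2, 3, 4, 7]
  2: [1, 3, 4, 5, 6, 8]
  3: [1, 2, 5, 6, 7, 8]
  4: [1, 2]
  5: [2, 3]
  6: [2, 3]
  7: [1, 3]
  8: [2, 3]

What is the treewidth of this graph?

2

A width-2 tree decomposition is:
Bags: B1 = {2, 3, 5}  B2 = {1, 2, 3}  B3 = {1, 2, 4}  B4 = {2, 3, 8}  B5 = {2, 3, 6}  B6 = {1, 3, 7}
Tree: B1–B2, B2–B3, B2–B4, B2–B5, B2–B6
The largest bag has 3 vertices, giving width 2; this decomposition certifies tw(G) ≤ 2. Conversely, {2, 3, 8} is a clique of size 3, and the vertices of any clique must share a bag in every tree decomposition; so some bag has ≥ 3 vertices and tw(G) ≥ 2. Combining the bounds, tw(G) = 2.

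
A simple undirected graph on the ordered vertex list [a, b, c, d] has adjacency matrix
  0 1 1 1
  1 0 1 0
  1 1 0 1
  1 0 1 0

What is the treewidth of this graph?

A width-2 tree decomposition is:
Bags: B1 = {a, c, d}  B2 = {a, b, c}
Tree: B1–B2
The largest bag has 3 vertices, giving width 2; this decomposition certifies tw(G) ≤ 2. Conversely, {a, c, d} is a clique of size 3, and the vertices of any clique must share a bag in every tree decomposition; so some bag has ≥ 3 vertices and tw(G) ≥ 2. Combining the bounds, tw(G) = 2.

2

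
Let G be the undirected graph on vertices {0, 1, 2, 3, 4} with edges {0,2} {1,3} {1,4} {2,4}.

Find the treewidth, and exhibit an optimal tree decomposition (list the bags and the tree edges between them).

The largest bag has 2 vertices, giving width 1; this decomposition certifies tw(G) ≤ 1. G has an edge, so its treewidth is at least 1. Combining the bounds, tw(G) = 1.

Treewidth 1.
Bags: B1 = {1, 3}  B2 = {1, 4}  B3 = {2, 4}  B4 = {0, 2}
Tree: B1–B2, B2–B3, B3–B4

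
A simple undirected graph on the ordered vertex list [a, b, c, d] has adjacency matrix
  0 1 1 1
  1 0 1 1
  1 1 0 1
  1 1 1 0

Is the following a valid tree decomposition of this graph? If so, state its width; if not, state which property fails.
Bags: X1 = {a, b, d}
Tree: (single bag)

No — vertex c appears in no bag.

A tree decomposition must satisfy three properties: every vertex lies in some bag; for every edge, both endpoints lie together in some bag; and for every vertex, the bags containing it form a connected subtree. Here vertex c appears in no bag, so the decomposition is invalid.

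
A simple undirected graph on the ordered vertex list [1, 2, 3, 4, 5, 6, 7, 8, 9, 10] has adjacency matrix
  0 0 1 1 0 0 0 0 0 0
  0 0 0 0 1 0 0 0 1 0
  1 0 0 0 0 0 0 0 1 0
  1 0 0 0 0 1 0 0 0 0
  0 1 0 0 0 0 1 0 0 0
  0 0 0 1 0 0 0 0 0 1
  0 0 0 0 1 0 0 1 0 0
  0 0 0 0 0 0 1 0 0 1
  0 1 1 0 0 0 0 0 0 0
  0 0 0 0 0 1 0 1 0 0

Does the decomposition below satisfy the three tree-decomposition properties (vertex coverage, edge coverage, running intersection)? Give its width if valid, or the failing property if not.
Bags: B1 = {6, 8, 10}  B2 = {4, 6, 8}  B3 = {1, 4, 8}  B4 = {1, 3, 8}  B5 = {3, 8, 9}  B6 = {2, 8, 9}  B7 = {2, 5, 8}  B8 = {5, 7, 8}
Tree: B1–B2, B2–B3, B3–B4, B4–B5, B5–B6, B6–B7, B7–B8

Vertex coverage: the bags together contain {1, 2, 3, 4, 5, 6, 7, 8, 9, 10}, the full vertex set. Edge coverage: each edge of G has both endpoints in at least one bag. Running intersection: for every vertex, the bags containing it form a connected subtree. All three properties hold, so this is a valid tree decomposition of width max|bag| − 1 = 2, and hence tw(G) ≤ 2.

Yes; width 2.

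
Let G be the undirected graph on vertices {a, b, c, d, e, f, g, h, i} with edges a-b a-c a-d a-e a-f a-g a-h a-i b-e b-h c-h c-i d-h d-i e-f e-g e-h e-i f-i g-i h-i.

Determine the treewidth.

A width-3 tree decomposition is:
Bags: B1 = {a, d, h, i}  B2 = {a, e, h, i}  B3 = {a, e, g, i}  B4 = {a, b, e, h}  B5 = {a, e, f, i}  B6 = {a, c, h, i}
Tree: B1–B2, B2–B3, B2–B4, B3–B5, B1–B6
Each bag holds 4 vertices, so the decomposition has width 3, which upper-bounds the treewidth. For the lower bound, the 4 vertices {a, b, e, h} are pairwise adjacent, and any tree decomposition puts a clique entirely inside one bag — forcing width ≥ 3. Combining the bounds, tw(G) = 3.

3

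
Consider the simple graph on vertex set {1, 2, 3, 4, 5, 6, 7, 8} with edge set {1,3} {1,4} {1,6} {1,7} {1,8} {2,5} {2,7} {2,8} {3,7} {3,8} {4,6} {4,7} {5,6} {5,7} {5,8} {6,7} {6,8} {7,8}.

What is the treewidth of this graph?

A width-3 tree decomposition is:
Bags: B1 = {5, 6, 7, 8}  B2 = {1, 6, 7, 8}  B3 = {2, 5, 7, 8}  B4 = {1, 4, 6, 7}  B5 = {1, 3, 7, 8}
Tree: B1–B2, B1–B3, B2–B4, B2–B5
Each bag holds 4 vertices, so the decomposition has width 3, which upper-bounds the treewidth. On the other hand G contains the 4-clique {1, 3, 7, 8}. A clique must lie in a single bag of any decomposition, so no decomposition can have width below 3. Combining the bounds, tw(G) = 3.

3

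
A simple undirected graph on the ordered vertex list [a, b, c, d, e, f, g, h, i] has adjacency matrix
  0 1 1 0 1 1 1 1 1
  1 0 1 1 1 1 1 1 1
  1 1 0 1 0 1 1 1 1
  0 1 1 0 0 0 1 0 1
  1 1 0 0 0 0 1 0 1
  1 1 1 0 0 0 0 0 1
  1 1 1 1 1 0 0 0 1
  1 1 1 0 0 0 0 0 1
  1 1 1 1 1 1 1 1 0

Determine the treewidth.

A width-4 tree decomposition is:
Bags: B1 = {a, b, c, g, i}  B2 = {a, b, c, f, i}  B3 = {a, b, c, h, i}  B4 = {a, b, e, g, i}  B5 = {b, c, d, g, i}
Tree: B1–B2, B2–B3, B1–B4, B1–B5
Every bag has size at most 5, so the width is 5 − 1 = 4 and tw(G) ≤ 4. Conversely, {a, b, e, g, i} is a clique of size 5, and the vertices of any clique must share a bag in every tree decomposition; so some bag has ≥ 5 vertices and tw(G) ≥ 4. The upper and lower bounds meet at 4, so that is the treewidth.

4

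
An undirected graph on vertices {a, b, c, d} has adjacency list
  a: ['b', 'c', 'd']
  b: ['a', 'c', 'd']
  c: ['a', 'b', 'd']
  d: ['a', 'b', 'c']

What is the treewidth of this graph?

3

A width-3 tree decomposition is:
Bags: B1 = {a, b, c, d}
Tree: (single bag)
With just one bag of size 4, the width is 4 − 1 = 3, so tw(G) ≤ 3. For the lower bound, the 4 vertices {a, b, c, d} are pairwise adjacent, and any tree decomposition puts a clique entirely inside one bag — forcing width ≥ 3. The upper and lower bounds meet at 3, so that is the treewidth.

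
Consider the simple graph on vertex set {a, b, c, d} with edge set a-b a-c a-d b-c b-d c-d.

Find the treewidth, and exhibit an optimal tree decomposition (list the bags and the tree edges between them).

Treewidth 3.
Bags: B1 = {a, b, c, d}
Tree: (single bag)

With just one bag of size 4, the width is 4 − 1 = 3, so tw(G) ≤ 3. For the lower bound, the 4 vertices {a, b, c, d} are pairwise adjacent, and any tree decomposition puts a clique entirely inside one bag — forcing width ≥ 3. Combining the bounds, tw(G) = 3.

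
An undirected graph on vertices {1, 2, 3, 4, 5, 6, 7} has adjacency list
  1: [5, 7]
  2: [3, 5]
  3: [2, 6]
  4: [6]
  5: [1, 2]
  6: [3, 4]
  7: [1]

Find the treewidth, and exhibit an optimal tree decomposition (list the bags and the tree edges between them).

Treewidth 1.
Bags: B1 = {4, 6}  B2 = {3, 6}  B3 = {2, 3}  B4 = {2, 5}  B5 = {1, 5}  B6 = {1, 7}
Tree: B1–B2, B2–B3, B3–B4, B4–B5, B5–B6

Each bag holds 2 vertices, so the decomposition has width 1, which upper-bounds the treewidth. Since G has at least one edge (e.g. 4–6), it is not an edgeless graph, so tw(G) ≥ 1. Therefore the treewidth is 1.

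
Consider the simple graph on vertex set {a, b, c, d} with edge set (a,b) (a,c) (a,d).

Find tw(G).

1

A width-1 tree decomposition is:
Bags: B1 = {a, b}  B2 = {a, d}  B3 = {a, c}
Tree: B1–B2, B2–B3
The largest bag has 2 vertices, giving width 1; this decomposition certifies tw(G) ≤ 1. G has an edge, so its treewidth is at least 1. Therefore the treewidth is 1.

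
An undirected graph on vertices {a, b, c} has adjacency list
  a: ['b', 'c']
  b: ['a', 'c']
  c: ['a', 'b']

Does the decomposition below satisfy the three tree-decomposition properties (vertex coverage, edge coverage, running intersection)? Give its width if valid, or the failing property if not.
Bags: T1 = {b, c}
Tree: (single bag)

No — vertex a appears in no bag.

A tree decomposition must satisfy three properties: every vertex lies in some bag; for every edge, both endpoints lie together in some bag; and for every vertex, the bags containing it form a connected subtree. Here vertex a appears in no bag, so the decomposition is invalid.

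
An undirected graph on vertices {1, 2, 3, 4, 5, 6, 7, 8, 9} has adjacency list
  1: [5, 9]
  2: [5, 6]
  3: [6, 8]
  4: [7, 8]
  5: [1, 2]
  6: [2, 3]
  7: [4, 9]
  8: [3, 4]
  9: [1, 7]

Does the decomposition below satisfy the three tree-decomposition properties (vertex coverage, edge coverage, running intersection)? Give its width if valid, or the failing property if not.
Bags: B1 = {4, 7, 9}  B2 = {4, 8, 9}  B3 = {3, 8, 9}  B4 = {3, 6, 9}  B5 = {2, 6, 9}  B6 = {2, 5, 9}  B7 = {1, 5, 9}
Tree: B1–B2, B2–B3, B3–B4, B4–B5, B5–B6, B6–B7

Vertex coverage: the bags together contain {1, 2, 3, 4, 5, 6, 7, 8, 9}, the full vertex set. Edge coverage: each edge of G has both endpoints in at least one bag. Running intersection: for every vertex, the bags containing it form a connected subtree. All three properties hold, so this is a valid tree decomposition of width max|bag| − 1 = 2, and hence tw(G) ≤ 2.

Yes; width 2.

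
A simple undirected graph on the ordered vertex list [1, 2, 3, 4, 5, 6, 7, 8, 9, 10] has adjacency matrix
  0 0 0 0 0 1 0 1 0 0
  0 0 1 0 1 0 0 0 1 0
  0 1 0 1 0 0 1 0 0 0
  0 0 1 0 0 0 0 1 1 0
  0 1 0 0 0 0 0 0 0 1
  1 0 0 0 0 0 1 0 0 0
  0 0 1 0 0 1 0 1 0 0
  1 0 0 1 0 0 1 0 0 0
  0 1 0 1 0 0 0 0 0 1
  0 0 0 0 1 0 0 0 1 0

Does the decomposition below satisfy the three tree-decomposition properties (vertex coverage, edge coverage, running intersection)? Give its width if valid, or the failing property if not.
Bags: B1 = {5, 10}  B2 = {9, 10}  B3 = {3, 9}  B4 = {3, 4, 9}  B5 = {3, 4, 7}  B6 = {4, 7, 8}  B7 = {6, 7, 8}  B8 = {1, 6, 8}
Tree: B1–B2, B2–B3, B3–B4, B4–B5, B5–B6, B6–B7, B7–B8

No — vertex 2 appears in no bag.

A tree decomposition must satisfy three properties: every vertex lies in some bag; for every edge, both endpoints lie together in some bag; and for every vertex, the bags containing it form a connected subtree. Here vertex 2 appears in no bag, so the decomposition is invalid.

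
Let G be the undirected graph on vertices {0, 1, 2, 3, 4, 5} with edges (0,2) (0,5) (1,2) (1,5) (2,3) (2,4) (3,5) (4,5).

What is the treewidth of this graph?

A width-2 tree decomposition is:
Bags: B1 = {0, 2, 5}  B2 = {1, 2, 5}  B3 = {2, 3, 5}  B4 = {2, 4, 5}
Tree: B1–B2, B2–B3, B3–B4
The largest bag has 3 vertices, giving width 2; this decomposition certifies tw(G) ≤ 2. Since 0–5–1–2–0 is a cycle in G, G is not acyclic. Forests are exactly the graphs of treewidth ≤ 1, so tw(G) ≥ 2. Hence tw(G) = 2 exactly.

2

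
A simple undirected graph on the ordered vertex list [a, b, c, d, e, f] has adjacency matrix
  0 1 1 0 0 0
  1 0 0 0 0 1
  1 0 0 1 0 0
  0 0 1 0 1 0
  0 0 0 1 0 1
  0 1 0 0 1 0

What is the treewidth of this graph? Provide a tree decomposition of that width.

Treewidth 2.
Bags: B1 = {a, b, f}  B2 = {a, e, f}  B3 = {a, d, e}  B4 = {a, c, d}
Tree: B1–B2, B2–B3, B3–B4

Every bag has size at most 3, so the width is 3 − 1 = 2 and tw(G) ≤ 2. Since a–b–f–e–d–c–a is a cycle in G, G is not acyclic. Forests are exactly the graphs of treewidth ≤ 1, so tw(G) ≥ 2. Hence tw(G) = 2 exactly.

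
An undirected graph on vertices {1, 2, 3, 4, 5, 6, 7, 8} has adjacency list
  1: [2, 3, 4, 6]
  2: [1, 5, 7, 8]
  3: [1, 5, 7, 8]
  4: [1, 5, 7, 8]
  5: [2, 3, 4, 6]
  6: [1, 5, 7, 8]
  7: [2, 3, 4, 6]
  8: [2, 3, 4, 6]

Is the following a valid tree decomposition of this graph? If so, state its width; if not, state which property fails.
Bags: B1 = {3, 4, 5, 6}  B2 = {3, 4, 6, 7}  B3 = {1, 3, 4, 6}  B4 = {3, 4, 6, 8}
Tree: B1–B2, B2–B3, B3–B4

A tree decomposition must satisfy three properties: every vertex lies in some bag; for every edge, both endpoints lie together in some bag; and for every vertex, the bags containing it form a connected subtree. Here vertex 2 appears in no bag, so the decomposition is invalid.

No — vertex 2 appears in no bag.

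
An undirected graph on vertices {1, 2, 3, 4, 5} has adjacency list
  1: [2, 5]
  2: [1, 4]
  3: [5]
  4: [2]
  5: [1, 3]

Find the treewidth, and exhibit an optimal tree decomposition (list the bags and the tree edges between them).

Every bag has size at most 2, so the width is 2 − 1 = 1 and tw(G) ≤ 1. Any graph with an edge has treewidth ≥ 1, and G has the edge 5–1. The upper and lower bounds meet at 1, so that is the treewidth.

Treewidth 1.
Bags: B1 = {1, 5}  B2 = {1, 2}  B3 = {3, 5}  B4 = {2, 4}
Tree: B1–B2, B1–B3, B2–B4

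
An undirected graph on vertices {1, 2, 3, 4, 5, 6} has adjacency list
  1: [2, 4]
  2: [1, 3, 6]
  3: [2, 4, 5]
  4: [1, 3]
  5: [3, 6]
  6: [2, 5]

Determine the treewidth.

2

A width-2 tree decomposition is:
Bags: B1 = {3, 5, 6}  B2 = {2, 3, 6}  B3 = {2, 3, 4}  B4 = {1, 2, 4}
Tree: B1–B2, B2–B3, B3–B4
The largest bag has 3 vertices, giving width 2; this decomposition certifies tw(G) ≤ 2. For the lower bound, G contains the cycle 5–6–2–3–5, so G is not a forest; only forests have treewidth ≤ 1, hence tw(G) ≥ 2. Combining the bounds, tw(G) = 2.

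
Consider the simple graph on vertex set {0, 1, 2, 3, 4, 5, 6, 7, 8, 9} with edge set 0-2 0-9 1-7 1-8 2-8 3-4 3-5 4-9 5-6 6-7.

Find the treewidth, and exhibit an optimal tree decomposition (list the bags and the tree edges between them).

The largest bag has 3 vertices, giving width 2; this decomposition certifies tw(G) ≤ 2. For the lower bound, G contains the cycle 4–9–0–2–8–1–7–6–5–3–4, so G is not a forest; only forests have treewidth ≤ 1, hence tw(G) ≥ 2. Combining the bounds, tw(G) = 2.

Treewidth 2.
One optimal decomposition is:
Bags: B1 = {0, 4, 9}  B2 = {0, 2, 4}  B3 = {2, 4, 8}  B4 = {1, 4, 8}  B5 = {1, 4, 7}  B6 = {4, 6, 7}  B7 = {4, 5, 6}  B8 = {3, 4, 5}
Tree: B1–B2, B2–B3, B3–B4, B4–B5, B5–B6, B6–B7, B7–B8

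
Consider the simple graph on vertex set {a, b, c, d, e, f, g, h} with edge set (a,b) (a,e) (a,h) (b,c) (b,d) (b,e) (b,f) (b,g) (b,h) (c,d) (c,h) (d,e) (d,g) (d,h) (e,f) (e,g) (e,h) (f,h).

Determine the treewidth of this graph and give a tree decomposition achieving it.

Every bag has size at most 4, so the width is 4 − 1 = 3 and tw(G) ≤ 3. For the lower bound, the 4 vertices {b, d, e, g} are pairwise adjacent, and any tree decomposition puts a clique entirely inside one bag — forcing width ≥ 3. The upper and lower bounds meet at 3, so that is the treewidth.

Treewidth 3.
One optimal decomposition is:
Bags: B1 = {b, c, d, h}  B2 = {b, d, e, h}  B3 = {a, b, e, h}  B4 = {b, d, e, g}  B5 = {b, e, f, h}
Tree: B1–B2, B2–B3, B2–B4, B2–B5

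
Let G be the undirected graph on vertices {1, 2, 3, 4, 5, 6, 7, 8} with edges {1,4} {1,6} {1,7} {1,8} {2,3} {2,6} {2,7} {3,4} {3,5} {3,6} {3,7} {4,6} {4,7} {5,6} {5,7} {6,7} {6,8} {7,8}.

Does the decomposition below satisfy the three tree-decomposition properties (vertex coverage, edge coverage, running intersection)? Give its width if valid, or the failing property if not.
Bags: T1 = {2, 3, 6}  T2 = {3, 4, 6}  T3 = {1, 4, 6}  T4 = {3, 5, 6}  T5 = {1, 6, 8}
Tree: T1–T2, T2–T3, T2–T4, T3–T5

No — vertex 7 appears in no bag.

A tree decomposition must satisfy three properties: every vertex lies in some bag; for every edge, both endpoints lie together in some bag; and for every vertex, the bags containing it form a connected subtree. Here vertex 7 appears in no bag, so the decomposition is invalid.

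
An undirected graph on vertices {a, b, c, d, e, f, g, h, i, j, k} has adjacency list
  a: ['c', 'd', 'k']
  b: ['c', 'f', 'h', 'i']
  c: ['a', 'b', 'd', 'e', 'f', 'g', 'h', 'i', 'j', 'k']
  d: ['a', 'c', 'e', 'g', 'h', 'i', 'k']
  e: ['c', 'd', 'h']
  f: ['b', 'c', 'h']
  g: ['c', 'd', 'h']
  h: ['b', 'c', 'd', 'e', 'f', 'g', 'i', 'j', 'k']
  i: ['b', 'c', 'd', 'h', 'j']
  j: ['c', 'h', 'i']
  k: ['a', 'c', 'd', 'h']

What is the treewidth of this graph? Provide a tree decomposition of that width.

Treewidth 3.
Bags: B1 = {c, d, g, h}  B2 = {c, d, h, i}  B3 = {c, h, i, j}  B4 = {b, c, h, i}  B5 = {c, d, e, h}  B6 = {b, c, f, h}  B7 = {c, d, h, k}  B8 = {a, c, d, k}
Tree: B1–B2, B2–B3, B2–B4, B2–B5, B4–B6, B2–B7, B7–B8

The largest bag has 4 vertices, giving width 3; this decomposition certifies tw(G) ≤ 3. Conversely, {c, d, g, h} is a clique of size 4, and the vertices of any clique must share a bag in every tree decomposition; so some bag has ≥ 4 vertices and tw(G) ≥ 3. Hence tw(G) = 3 exactly.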